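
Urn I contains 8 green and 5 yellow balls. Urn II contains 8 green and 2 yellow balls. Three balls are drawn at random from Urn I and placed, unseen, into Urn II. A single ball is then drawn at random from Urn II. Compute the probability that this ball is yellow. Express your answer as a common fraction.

41/169

Condition on how many of the transferred balls are yellow (from Urn I: 5 yellow of 13; then Urn II has 13 total).
  0 yellow: C(5,0)C(8,3)/C(13,3) = 28/143; then P = 2/13
  1 yellow: C(5,1)C(8,2)/C(13,3) = 70/143; then P = 3/13
  2 yellow: C(5,2)C(8,1)/C(13,3) = 40/143; then P = 4/13
  3 yellow: C(5,3)C(8,0)/C(13,3) = 5/143; then P = 5/13
P(yellow from Urn II) = 41/169 ≈ 0.2426.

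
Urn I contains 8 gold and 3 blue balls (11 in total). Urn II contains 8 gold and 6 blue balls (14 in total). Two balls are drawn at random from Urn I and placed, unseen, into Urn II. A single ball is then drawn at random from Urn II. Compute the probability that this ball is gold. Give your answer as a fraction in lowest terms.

Condition on how many of the transferred balls are gold (from Urn I: 8 gold of 11; then Urn II has 16 total).
  0 gold: C(8,0)C(3,2)/C(11,2) = 3/55; then P = 8/16
  1 gold: C(8,1)C(3,1)/C(11,2) = 24/55; then P = 9/16
  2 gold: C(8,2)C(3,0)/C(11,2) = 28/55; then P = 10/16
P(gold from Urn II) = 13/22 ≈ 0.5909.

13/22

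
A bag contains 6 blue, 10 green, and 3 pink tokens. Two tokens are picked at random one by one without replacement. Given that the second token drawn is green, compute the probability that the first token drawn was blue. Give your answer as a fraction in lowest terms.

1/3

P(first=blue and the second token drawn is green) = (6/19)·(10/18) = 10/57.
P(the second token drawn is green) = Σ over first color = 10/57 + 5/19 + 5/57 = 10/19.
By Bayes, P(first=blue | the second token drawn is green) = 10/57 / 10/19 = 1/3 ≈ 0.3333.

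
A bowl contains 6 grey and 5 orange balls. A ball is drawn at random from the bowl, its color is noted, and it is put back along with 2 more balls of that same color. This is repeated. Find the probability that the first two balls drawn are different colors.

Either orange then grey, or grey then orange; after the first draw the total is 13.
P = (5/11)·(6/13) + (6/11)·(5/13) = 60/143 ≈ 0.4196.

60/143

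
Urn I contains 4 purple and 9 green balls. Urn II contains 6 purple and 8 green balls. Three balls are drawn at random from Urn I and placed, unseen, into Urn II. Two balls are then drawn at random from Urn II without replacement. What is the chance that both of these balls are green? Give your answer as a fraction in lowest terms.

Condition on how many of the transferred balls are green (from Urn I: 9 green of 13; then Urn II has 17 total).
  0 green: C(9,0)C(4,3)/C(13,3) = 2/143; then P = C(8,2)/C(17,2) = 7/34
  1 green: C(9,1)C(4,2)/C(13,3) = 27/143; then P = C(9,2)/C(17,2) = 9/34
  2 green: C(9,2)C(4,1)/C(13,3) = 72/143; then P = C(10,2)/C(17,2) = 45/136
  3 green: C(9,3)C(4,0)/C(13,3) = 42/143; then P = C(11,2)/C(17,2) = 55/136
P(both green) = 23/68 ≈ 0.3382.

23/68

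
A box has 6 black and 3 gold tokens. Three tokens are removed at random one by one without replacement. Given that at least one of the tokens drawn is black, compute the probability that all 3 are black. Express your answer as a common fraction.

P(all 3 black) = C(6,3)/C(9,3) = 5/21; P(at least one black) = 1 − C(3,3)/C(9,3) = 83/84.
Since 'all 3 black' ⊆ 'at least one black', P(all 3 | at least one) = 5/21 / 83/84 = 20/83 ≈ 0.2410.

20/83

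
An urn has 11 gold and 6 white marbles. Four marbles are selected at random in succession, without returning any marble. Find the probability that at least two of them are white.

53/119

Sum the hypergeometric tail for j = 2,…,4 white marbles.
Favorable = C(6,2)·C(11,2) + C(6,3)·C(11,1) + C(6,4)·C(11,0) = 1060; total = C(17,4) = 2380.
P = 1060/2380 = 53/119 ≈ 0.4454.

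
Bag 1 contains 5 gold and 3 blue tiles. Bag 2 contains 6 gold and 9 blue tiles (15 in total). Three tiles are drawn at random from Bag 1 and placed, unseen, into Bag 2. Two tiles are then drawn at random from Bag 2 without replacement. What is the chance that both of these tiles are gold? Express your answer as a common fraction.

5/28

Condition on how many of the transferred tiles are gold (from Bag 1: 5 gold of 8; then Bag 2 has 18 total).
  0 gold: C(5,0)C(3,3)/C(8,3) = 1/56; then P = C(6,2)/C(18,2) = 5/51
  1 gold: C(5,1)C(3,2)/C(8,3) = 15/56; then P = C(7,2)/C(18,2) = 7/51
  2 gold: C(5,2)C(3,1)/C(8,3) = 15/28; then P = C(8,2)/C(18,2) = 28/153
  3 gold: C(5,3)C(3,0)/C(8,3) = 5/28; then P = C(9,2)/C(18,2) = 4/17
P(both gold) = 5/28 ≈ 0.1786.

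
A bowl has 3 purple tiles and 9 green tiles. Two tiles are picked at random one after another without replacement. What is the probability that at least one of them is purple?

5/11

Use the complement: P(at least one purple) = 1 − P(no purple).
P(none) = C(9,2)/C(12,2) = 36/66.
So P = 1 − 36/66 = 5/11 ≈ 0.4545.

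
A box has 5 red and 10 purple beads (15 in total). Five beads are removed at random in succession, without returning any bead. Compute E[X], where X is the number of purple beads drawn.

10/3

By linearity of expectation, E[X] = Σ P(draw i is purple); by symmetry each draw (even without replacement) has P(purple) = 10/15.
E[X] = 5 · 10/15 = 10/3 ≈ 3.3333.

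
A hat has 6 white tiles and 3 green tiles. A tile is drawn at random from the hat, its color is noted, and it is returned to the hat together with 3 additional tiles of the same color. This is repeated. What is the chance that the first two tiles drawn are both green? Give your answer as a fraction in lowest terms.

1/6

After a green draw the hat holds 6 green out of 12.
P = (3/9)·(6/12) = 1/6 ≈ 0.1667.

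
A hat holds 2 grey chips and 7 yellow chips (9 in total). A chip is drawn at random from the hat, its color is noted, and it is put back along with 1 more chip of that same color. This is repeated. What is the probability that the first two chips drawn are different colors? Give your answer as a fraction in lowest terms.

Either yellow then grey, or grey then yellow; after the first draw the total is 10.
P = (7/9)·(2/10) + (2/9)·(7/10) = 14/45 ≈ 0.3111.

14/45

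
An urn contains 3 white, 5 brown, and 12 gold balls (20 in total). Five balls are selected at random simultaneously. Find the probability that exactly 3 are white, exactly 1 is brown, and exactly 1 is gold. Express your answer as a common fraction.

5/1292

Unordered draws without replacement: count favorable combinations over C(20,5).
Favorable = C(3,3) · C(5,1) · C(12,1) = 60; total = C(20,5) = 15504.
P = 60/15504 = 5/1292 ≈ 0.0039.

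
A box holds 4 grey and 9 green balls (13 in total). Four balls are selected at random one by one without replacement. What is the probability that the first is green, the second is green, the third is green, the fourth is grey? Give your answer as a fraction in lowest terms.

84/715

Multiply the conditional probability of each draw in order, without replacement, so each draw removes one from its color and from the total.
P = (9/13) · (8/12) · (7/11) · (4/10) = 84/715 ≈ 0.1175.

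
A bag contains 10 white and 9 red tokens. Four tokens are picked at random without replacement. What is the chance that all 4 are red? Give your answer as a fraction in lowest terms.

21/646

Unordered draws without replacement: count favorable combinations over C(19,4).
Favorable = C(10,0) · C(9,4) = 126; total = C(19,4) = 3876.
P = 126/3876 = 21/646 ≈ 0.0325.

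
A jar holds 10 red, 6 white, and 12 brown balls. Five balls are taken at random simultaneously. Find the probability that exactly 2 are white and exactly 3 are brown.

55/1638

Unordered draws without replacement: count favorable combinations over C(28,5).
Favorable = C(10,0) · C(6,2) · C(12,3) = 3300; total = C(28,5) = 98280.
P = 3300/98280 = 55/1638 ≈ 0.0336.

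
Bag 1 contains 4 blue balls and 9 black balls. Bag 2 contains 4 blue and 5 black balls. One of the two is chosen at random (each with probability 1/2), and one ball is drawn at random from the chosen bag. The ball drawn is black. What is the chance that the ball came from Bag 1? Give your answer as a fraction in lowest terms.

81/146

P(black | Bag 1) = 9/13; P(black | Bag 2) = 5/9.
P(black) = 1/2·9/13 + 1/2·5/9 = 73/117.
By Bayes' rule, P(Bag 1 | black) = 9/26 / 73/117 = 81/146 ≈ 0.5548.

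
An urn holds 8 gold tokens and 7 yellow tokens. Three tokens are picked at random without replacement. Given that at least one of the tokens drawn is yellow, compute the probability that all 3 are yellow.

P(all 3 yellow) = C(7,3)/C(15,3) = 1/13; P(at least one yellow) = 1 − C(8,3)/C(15,3) = 57/65.
Since 'all 3 yellow' ⊆ 'at least one yellow', P(all 3 | at least one) = 1/13 / 57/65 = 5/57 ≈ 0.0877.

5/57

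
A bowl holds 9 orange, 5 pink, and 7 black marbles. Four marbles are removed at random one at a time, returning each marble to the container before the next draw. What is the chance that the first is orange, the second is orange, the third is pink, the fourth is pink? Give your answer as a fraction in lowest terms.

25/2401

Multiply the conditional probability of each draw in order, with replacement (the composition resets each draw).
P = (9/21) · (9/21) · (5/21) · (5/21) = 25/2401 ≈ 0.0104.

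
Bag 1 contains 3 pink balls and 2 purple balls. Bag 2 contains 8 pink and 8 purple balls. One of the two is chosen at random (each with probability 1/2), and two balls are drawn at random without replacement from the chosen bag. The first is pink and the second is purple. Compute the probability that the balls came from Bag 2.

P(E | Bag 1) = 3/10; P(E | Bag 2) = 4/15.
P(E) = 1/2·3/10 + 1/2·4/15 = 17/60.
By Bayes' rule, P(Bag 2 | E) = 2/15 / 17/60 = 8/17 ≈ 0.4706.

8/17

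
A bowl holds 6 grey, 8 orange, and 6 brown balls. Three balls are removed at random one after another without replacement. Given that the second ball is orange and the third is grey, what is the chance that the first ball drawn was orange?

P(first=orange and the second ball is orange and the third is grey) = (8/20)·(7/19)·(6/18) = 14/285.
P(E) = Σ over first color = 2/57 + 14/285 + 4/95 = 12/95.
By Bayes, P(first=orange | E) = 14/285 / 12/95 = 7/18 ≈ 0.3889.

7/18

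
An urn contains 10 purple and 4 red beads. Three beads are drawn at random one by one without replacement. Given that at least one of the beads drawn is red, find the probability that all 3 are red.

1/61

P(all 3 red) = C(4,3)/C(14,3) = 1/91; P(at least one red) = 1 − C(10,3)/C(14,3) = 61/91.
Since 'all 3 red' ⊆ 'at least one red', P(all 3 | at least one) = 1/91 / 61/91 = 1/61 ≈ 0.0164.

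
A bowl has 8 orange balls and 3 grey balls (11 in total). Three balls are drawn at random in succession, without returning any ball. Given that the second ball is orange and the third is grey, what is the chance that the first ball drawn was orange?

P(first=orange and the second ball is orange and the third is grey) = (8/11)·(7/10)·(3/9) = 28/165.
P(E) = Σ over first color = 28/165 + 8/165 = 12/55.
By Bayes, P(first=orange | E) = 28/165 / 12/55 = 7/9 ≈ 0.7778.

7/9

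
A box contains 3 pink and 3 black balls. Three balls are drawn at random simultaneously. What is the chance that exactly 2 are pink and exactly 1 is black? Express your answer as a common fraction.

9/20

Unordered draws without replacement: count favorable combinations over C(6,3).
Favorable = C(3,2) · C(3,1) = 9; total = C(6,3) = 20.
P = 9/20 = 9/20 ≈ 0.4500.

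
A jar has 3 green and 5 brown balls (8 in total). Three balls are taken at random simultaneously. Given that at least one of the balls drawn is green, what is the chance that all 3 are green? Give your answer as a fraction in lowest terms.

P(all 3 green) = C(3,3)/C(8,3) = 1/56; P(at least one green) = 1 − C(5,3)/C(8,3) = 23/28.
Since 'all 3 green' ⊆ 'at least one green', P(all 3 | at least one) = 1/56 / 23/28 = 1/46 ≈ 0.0217.

1/46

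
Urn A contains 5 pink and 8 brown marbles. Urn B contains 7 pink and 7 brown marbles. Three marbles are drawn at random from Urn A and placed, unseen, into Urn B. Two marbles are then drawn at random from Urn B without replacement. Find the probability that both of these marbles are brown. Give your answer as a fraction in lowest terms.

35/136

Condition on how many of the transferred marbles are brown (from Urn A: 8 brown of 13; then Urn B has 17 total).
  0 brown: C(8,0)C(5,3)/C(13,3) = 5/143; then P = C(7,2)/C(17,2) = 21/136
  1 brown: C(8,1)C(5,2)/C(13,3) = 40/143; then P = C(8,2)/C(17,2) = 7/34
  2 brown: C(8,2)C(5,1)/C(13,3) = 70/143; then P = C(9,2)/C(17,2) = 9/34
  3 brown: C(8,3)C(5,0)/C(13,3) = 28/143; then P = C(10,2)/C(17,2) = 45/136
P(both brown) = 35/136 ≈ 0.2574.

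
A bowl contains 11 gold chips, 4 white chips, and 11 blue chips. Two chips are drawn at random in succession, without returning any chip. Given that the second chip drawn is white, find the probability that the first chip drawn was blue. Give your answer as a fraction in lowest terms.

11/25

P(first=blue and the second chip drawn is white) = (11/26)·(4/25) = 22/325.
P(the second chip drawn is white) = Σ over first color = 22/325 + 6/325 + 22/325 = 2/13.
By Bayes, P(first=blue | the second chip drawn is white) = 22/325 / 2/13 = 11/25 ≈ 0.4400.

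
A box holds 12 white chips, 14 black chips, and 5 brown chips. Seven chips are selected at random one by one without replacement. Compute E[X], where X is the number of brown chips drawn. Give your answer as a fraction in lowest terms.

35/31

By linearity of expectation, E[X] = Σ P(draw i is brown); by symmetry each draw (even without replacement) has P(brown) = 5/31.
E[X] = 7 · 5/31 = 35/31 ≈ 1.1290.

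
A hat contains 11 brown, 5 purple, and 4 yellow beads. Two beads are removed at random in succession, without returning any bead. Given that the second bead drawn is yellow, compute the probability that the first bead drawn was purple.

5/19

P(first=purple and the second bead drawn is yellow) = (5/20)·(4/19) = 1/19.
P(the second bead drawn is yellow) = Σ over first color = 11/95 + 1/19 + 3/95 = 1/5.
By Bayes, P(first=purple | the second bead drawn is yellow) = 1/19 / 1/5 = 5/19 ≈ 0.2632.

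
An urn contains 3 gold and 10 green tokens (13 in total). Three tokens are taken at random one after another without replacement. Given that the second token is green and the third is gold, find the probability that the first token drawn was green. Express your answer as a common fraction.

9/11

P(first=green and the second token is green and the third is gold) = (10/13)·(9/12)·(3/11) = 45/286.
P(E) = Σ over first color = 5/143 + 45/286 = 5/26.
By Bayes, P(first=green | E) = 45/286 / 5/26 = 9/11 ≈ 0.8182.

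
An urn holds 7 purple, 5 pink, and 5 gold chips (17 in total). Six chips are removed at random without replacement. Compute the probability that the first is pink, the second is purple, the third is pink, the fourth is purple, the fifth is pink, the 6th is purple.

5/3536

Multiply the conditional probability of each draw in order, without replacement, so each draw removes one from its color and from the total.
P = (5/17) · (7/16) · (4/15) · (6/14) · (3/13) · (5/12) = 5/3536 ≈ 0.0014.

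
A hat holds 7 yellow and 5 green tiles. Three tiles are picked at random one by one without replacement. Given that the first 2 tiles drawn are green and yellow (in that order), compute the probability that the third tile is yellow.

After removing 1 yellow, 1 green, the hat has 6 yellow out of 10 remaining.
P(third is yellow | given) = 6/10 = 3/5 ≈ 0.6000.

3/5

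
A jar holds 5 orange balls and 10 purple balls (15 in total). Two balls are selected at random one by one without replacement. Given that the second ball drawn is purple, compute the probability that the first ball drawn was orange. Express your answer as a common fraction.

5/14

P(first=orange and the second ball drawn is purple) = (5/15)·(10/14) = 5/21.
P(the second ball drawn is purple) = Σ over first color = 5/21 + 3/7 = 2/3.
By Bayes, P(first=orange | the second ball drawn is purple) = 5/21 / 2/3 = 5/14 ≈ 0.3571.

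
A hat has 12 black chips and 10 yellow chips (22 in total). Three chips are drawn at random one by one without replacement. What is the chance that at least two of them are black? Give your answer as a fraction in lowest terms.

Sum the hypergeometric tail for j = 2,…,3 black chips.
Favorable = C(12,2)·C(10,1) + C(12,3)·C(10,0) = 880; total = C(22,3) = 1540.
P = 880/1540 = 4/7 ≈ 0.5714.

4/7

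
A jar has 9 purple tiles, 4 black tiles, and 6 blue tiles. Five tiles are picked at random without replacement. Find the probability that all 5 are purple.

7/646

Unordered draws without replacement: count favorable combinations over C(19,5).
Favorable = C(9,5) · C(4,0) · C(6,0) = 126; total = C(19,5) = 11628.
P = 126/11628 = 7/646 ≈ 0.0108.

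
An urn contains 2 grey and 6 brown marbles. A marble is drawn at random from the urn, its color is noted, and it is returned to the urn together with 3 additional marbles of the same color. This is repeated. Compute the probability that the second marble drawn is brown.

3/4

Condition on the first draw. If first is brown (prob 6/8), second-brown has prob (9)/(11); if not (prob 2/8), it has prob 6/(11).
P = (6/8)·(9/11) + (2/8)·(6/11) = 3/4 ≈ 0.7500.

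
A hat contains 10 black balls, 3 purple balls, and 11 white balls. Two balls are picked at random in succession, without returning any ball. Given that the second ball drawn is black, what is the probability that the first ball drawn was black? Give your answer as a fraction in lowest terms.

9/23

P(first=black and the second ball drawn is black) = (10/24)·(9/23) = 15/92.
P(the second ball drawn is black) = Σ over first color = 15/92 + 5/92 + 55/276 = 5/12.
By Bayes, P(first=black | the second ball drawn is black) = 15/92 / 5/12 = 9/23 ≈ 0.3913.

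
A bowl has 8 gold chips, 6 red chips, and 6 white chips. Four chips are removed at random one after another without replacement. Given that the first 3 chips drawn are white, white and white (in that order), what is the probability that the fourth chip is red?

After removing 3 white, the bowl has 6 red out of 17 remaining.
P(fourth is red | given) = 6/17 ≈ 0.3529.

6/17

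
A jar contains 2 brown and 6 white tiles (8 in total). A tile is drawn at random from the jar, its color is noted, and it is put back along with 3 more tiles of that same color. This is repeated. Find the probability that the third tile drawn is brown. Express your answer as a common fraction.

Sum over the four possibilities for the first two draws (brown/not-brown each), tracking how the brown count and total change by +3 per draw.
P(third is brown) = 1/4 ≈ 0.2500. (In a Pólya urn every draw has the same marginal probability 2/8.)

1/4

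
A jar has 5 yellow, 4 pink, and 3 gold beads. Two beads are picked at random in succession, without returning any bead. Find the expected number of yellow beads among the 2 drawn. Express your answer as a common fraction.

By linearity of expectation, E[X] = Σ P(draw i is yellow); by symmetry each draw (even without replacement) has P(yellow) = 5/12.
E[X] = 2 · 5/12 = 5/6 ≈ 0.8333.

5/6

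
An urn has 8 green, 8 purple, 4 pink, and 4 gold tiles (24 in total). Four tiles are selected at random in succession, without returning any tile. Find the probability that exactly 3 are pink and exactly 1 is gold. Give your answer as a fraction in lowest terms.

Unordered draws without replacement: count favorable combinations over C(24,4).
Favorable = C(8,0) · C(8,0) · C(4,3) · C(4,1) = 16; total = C(24,4) = 10626.
P = 16/10626 = 8/5313 ≈ 0.0015.

8/5313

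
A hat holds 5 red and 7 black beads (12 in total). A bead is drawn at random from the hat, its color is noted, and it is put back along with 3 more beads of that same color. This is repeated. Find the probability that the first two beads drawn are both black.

After a black draw the hat holds 10 black out of 15.
P = (7/12)·(10/15) = 7/18 ≈ 0.3889.

7/18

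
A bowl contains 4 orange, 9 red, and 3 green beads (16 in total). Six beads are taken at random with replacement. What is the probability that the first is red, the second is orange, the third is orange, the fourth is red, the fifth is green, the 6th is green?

729/1048576

Multiply the conditional probability of each draw in order, with replacement (the composition resets each draw).
P = (9/16) · (4/16) · (4/16) · (9/16) · (3/16) · (3/16) = 729/1048576 ≈ 0.0007.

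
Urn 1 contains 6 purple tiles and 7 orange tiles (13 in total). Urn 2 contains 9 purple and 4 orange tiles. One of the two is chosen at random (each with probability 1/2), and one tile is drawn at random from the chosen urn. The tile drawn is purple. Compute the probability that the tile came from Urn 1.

2/5

P(purple | Urn 1) = 6/13; P(purple | Urn 2) = 9/13.
P(purple) = 1/2·6/13 + 1/2·9/13 = 15/26.
By Bayes' rule, P(Urn 1 | purple) = 3/13 / 15/26 = 2/5 ≈ 0.4000.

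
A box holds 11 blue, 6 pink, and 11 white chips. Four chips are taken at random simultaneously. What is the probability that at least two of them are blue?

2123/4095

Sum the hypergeometric tail for j = 2,…,4 blue chips.
Favorable = C(11,2)·C(17,2) + C(11,3)·C(17,1) + C(11,4)·C(17,0) = 10615; total = C(28,4) = 20475.
P = 10615/20475 = 2123/4095 ≈ 0.5184.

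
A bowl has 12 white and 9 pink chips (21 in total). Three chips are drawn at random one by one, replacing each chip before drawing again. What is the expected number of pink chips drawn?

9/7

By linearity of expectation, E[X] = Σ P(draw i is pink); each independent draw has P(pink) = 9/21.
E[X] = 3 · 9/21 = 9/7 ≈ 1.2857.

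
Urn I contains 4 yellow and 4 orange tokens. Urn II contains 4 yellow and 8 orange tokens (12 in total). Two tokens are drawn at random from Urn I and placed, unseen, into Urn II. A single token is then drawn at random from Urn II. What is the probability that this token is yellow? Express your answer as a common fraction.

Condition on how many of the transferred tokens are yellow (from Urn I: 4 yellow of 8; then Urn II has 14 total).
  0 yellow: C(4,0)C(4,2)/C(8,2) = 3/14; then P = 4/14
  1 yellow: C(4,1)C(4,1)/C(8,2) = 4/7; then P = 5/14
  2 yellow: C(4,2)C(4,0)/C(8,2) = 3/14; then P = 6/14
P(yellow from Urn II) = 5/14 ≈ 0.3571.

5/14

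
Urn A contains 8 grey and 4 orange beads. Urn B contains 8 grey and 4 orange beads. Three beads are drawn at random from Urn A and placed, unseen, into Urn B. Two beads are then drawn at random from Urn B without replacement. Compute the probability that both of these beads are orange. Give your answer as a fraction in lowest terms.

113/1155

Condition on how many of the transferred beads are orange (from Urn A: 4 orange of 12; then Urn B has 15 total).
  0 orange: C(4,0)C(8,3)/C(12,3) = 14/55; then P = C(4,2)/C(15,2) = 2/35
  1 orange: C(4,1)C(8,2)/C(12,3) = 28/55; then P = C(5,2)/C(15,2) = 2/21
  2 orange: C(4,2)C(8,1)/C(12,3) = 12/55; then P = C(6,2)/C(15,2) = 1/7
  3 orange: C(4,3)C(8,0)/C(12,3) = 1/55; then P = C(7,2)/C(15,2) = 1/5
P(both orange) = 113/1155 ≈ 0.0978.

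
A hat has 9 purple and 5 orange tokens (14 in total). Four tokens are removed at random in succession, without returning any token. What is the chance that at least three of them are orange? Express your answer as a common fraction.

95/1001

Sum the hypergeometric tail for j = 3,…,4 orange tokens.
Favorable = C(5,3)·C(9,1) + C(5,4)·C(9,0) = 95; total = C(14,4) = 1001.
P = 95/1001 = 95/1001 ≈ 0.0949.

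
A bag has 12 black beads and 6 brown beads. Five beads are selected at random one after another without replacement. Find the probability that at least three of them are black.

Sum the hypergeometric tail for j = 3,…,5 black beads.
Favorable = C(12,3)·C(6,2) + C(12,4)·C(6,1) + C(12,5)·C(6,0) = 7062; total = C(18,5) = 8568.
P = 7062/8568 = 1177/1428 ≈ 0.8242.

1177/1428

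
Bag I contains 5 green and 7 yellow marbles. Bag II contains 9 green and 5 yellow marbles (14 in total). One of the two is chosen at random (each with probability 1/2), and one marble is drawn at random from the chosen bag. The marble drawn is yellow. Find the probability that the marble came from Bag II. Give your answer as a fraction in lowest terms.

30/79

P(yellow | Bag I) = 7/12; P(yellow | Bag II) = 5/14.
P(yellow) = 1/2·7/12 + 1/2·5/14 = 79/168.
By Bayes' rule, P(Bag II | yellow) = 5/28 / 79/168 = 30/79 ≈ 0.3797.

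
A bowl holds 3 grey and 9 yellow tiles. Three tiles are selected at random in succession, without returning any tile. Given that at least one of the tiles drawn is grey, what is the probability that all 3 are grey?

P(all 3 grey) = C(3,3)/C(12,3) = 1/220; P(at least one grey) = 1 − C(9,3)/C(12,3) = 34/55.
Since 'all 3 grey' ⊆ 'at least one grey', P(all 3 | at least one) = 1/220 / 34/55 = 1/136 ≈ 0.0074.

1/136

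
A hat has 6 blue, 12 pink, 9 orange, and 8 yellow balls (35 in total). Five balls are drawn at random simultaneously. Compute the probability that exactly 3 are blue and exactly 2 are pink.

15/3689

Unordered draws without replacement: count favorable combinations over C(35,5).
Favorable = C(6,3) · C(12,2) · C(9,0) · C(8,0) = 1320; total = C(35,5) = 324632.
P = 1320/324632 = 15/3689 ≈ 0.0041.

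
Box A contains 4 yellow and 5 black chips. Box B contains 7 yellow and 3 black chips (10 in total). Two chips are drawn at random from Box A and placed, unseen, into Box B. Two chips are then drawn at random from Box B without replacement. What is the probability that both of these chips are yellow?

493/1188

Condition on how many of the transferred chips are yellow (from Box A: 4 yellow of 9; then Box B has 12 total).
  0 yellow: C(4,0)C(5,2)/C(9,2) = 5/18; then P = C(7,2)/C(12,2) = 7/22
  1 yellow: C(4,1)C(5,1)/C(9,2) = 5/9; then P = C(8,2)/C(12,2) = 14/33
  2 yellow: C(4,2)C(5,0)/C(9,2) = 1/6; then P = C(9,2)/C(12,2) = 6/11
P(both yellow) = 493/1188 ≈ 0.4150.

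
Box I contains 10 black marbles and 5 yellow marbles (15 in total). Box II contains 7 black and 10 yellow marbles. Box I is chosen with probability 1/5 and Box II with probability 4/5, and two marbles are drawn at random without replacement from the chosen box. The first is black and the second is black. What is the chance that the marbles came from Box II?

P(E | Box I) = 3/7; P(E | Box II) = 21/136.
P(E) = 1/5·3/7 + 4/5·21/136 = 249/1190.
By Bayes' rule, P(Box II | E) = 21/170 / 249/1190 = 49/83 ≈ 0.5904.

49/83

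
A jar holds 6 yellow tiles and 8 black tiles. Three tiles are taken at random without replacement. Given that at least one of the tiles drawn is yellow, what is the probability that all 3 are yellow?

P(all 3 yellow) = C(6,3)/C(14,3) = 5/91; P(at least one yellow) = 1 − C(8,3)/C(14,3) = 11/13.
Since 'all 3 yellow' ⊆ 'at least one yellow', P(all 3 | at least one) = 5/91 / 11/13 = 5/77 ≈ 0.0649.

5/77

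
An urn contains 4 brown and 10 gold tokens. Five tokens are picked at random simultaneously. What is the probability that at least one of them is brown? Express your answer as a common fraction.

125/143

Use the complement: P(at least one brown) = 1 − P(no brown).
P(none) = C(10,5)/C(14,5) = 252/2002.
So P = 1 − 252/2002 = 125/143 ≈ 0.8741.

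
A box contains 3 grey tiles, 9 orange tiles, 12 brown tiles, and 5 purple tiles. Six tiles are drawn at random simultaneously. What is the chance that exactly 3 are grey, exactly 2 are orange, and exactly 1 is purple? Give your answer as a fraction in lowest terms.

1/2639

Unordered draws without replacement: count favorable combinations over C(29,6).
Favorable = C(3,3) · C(9,2) · C(12,0) · C(5,1) = 180; total = C(29,6) = 475020.
P = 180/475020 = 1/2639 ≈ 0.0004.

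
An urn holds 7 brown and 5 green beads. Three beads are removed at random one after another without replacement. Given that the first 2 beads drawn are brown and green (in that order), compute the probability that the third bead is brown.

After removing 1 brown, 1 green, the urn has 6 brown out of 10 remaining.
P(third is brown | given) = 6/10 = 3/5 ≈ 0.6000.

3/5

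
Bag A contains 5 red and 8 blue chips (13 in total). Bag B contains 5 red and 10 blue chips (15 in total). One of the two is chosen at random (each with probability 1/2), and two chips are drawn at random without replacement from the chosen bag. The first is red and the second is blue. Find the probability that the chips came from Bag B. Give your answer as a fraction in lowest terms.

13/27

P(E | Bag A) = 10/39; P(E | Bag B) = 5/21.
P(E) = 1/2·10/39 + 1/2·5/21 = 45/182.
By Bayes' rule, P(Bag B | E) = 5/42 / 45/182 = 13/27 ≈ 0.4815.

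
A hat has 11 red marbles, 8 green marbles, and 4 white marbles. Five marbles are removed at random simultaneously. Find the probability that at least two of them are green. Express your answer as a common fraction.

Sum the hypergeometric tail for j = 2,…,5 green marbles.
Favorable = C(8,2)·C(15,3) + C(8,3)·C(15,2) + C(8,4)·C(15,1) + C(8,5)·C(15,0) = 19726; total = C(23,5) = 33649.
P = 19726/33649 = 2818/4807 ≈ 0.5862.

2818/4807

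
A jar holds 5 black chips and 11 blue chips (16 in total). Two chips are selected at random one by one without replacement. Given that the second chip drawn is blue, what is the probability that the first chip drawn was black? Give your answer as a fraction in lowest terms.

P(first=black and the second chip drawn is blue) = (5/16)·(11/15) = 11/48.
P(the second chip drawn is blue) = Σ over first color = 11/48 + 11/24 = 11/16.
By Bayes, P(first=black | the second chip drawn is blue) = 11/48 / 11/16 = 1/3 ≈ 0.3333.

1/3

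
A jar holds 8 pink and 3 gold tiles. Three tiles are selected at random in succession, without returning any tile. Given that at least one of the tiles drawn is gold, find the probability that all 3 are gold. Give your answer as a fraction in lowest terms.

1/109

P(all 3 gold) = C(3,3)/C(11,3) = 1/165; P(at least one gold) = 1 − C(8,3)/C(11,3) = 109/165.
Since 'all 3 gold' ⊆ 'at least one gold', P(all 3 | at least one) = 1/165 / 109/165 = 1/109 ≈ 0.0092.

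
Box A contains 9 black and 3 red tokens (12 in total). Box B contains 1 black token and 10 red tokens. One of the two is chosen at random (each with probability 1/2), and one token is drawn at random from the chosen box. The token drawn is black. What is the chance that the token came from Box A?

P(black | Box A) = 3/4; P(black | Box B) = 1/11.
P(black) = 1/2·3/4 + 1/2·1/11 = 37/88.
By Bayes' rule, P(Box A | black) = 3/8 / 37/88 = 33/37 ≈ 0.8919.

33/37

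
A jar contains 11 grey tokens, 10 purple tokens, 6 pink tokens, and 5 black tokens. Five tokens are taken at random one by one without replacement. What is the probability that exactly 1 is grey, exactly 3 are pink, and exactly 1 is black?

275/50344

Unordered draws without replacement: count favorable combinations over C(32,5).
Favorable = C(11,1) · C(10,0) · C(6,3) · C(5,1) = 1100; total = C(32,5) = 201376.
P = 1100/201376 = 275/50344 ≈ 0.0055.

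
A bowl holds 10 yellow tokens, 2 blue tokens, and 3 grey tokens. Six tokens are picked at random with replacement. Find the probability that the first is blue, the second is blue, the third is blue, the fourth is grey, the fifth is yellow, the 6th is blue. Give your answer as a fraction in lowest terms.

Multiply the conditional probability of each draw in order, with replacement (the composition resets each draw).
P = (2/15) · (2/15) · (2/15) · (3/15) · (10/15) · (2/15) = 32/759375 ≈ 0.0000.

32/759375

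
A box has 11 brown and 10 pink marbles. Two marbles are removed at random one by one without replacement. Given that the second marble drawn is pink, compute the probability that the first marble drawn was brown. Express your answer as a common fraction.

P(first=brown and the second marble drawn is pink) = (11/21)·(10/20) = 11/42.
P(the second marble drawn is pink) = Σ over first color = 11/42 + 3/14 = 10/21.
By Bayes, P(first=brown | the second marble drawn is pink) = 11/42 / 10/21 = 11/20 ≈ 0.5500.

11/20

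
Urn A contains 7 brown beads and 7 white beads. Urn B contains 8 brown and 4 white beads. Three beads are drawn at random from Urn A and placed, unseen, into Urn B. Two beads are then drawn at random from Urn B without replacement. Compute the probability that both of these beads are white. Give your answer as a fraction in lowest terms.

11/91

Condition on how many of the transferred beads are white (from Urn A: 7 white of 14; then Urn B has 15 total).
  0 white: C(7,0)C(7,3)/C(14,3) = 5/52; then P = C(4,2)/C(15,2) = 2/35
  1 white: C(7,1)C(7,2)/C(14,3) = 21/52; then P = C(5,2)/C(15,2) = 2/21
  2 white: C(7,2)C(7,1)/C(14,3) = 21/52; then P = C(6,2)/C(15,2) = 1/7
  3 white: C(7,3)C(7,0)/C(14,3) = 5/52; then P = C(7,2)/C(15,2) = 1/5
P(both white) = 11/91 ≈ 0.1209.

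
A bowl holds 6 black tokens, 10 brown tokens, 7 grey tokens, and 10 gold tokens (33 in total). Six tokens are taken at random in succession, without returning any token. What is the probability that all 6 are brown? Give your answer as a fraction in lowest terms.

Unordered draws without replacement: count favorable combinations over C(33,6).
Favorable = C(6,0) · C(10,6) · C(7,0) · C(10,0) = 210; total = C(33,6) = 1107568.
P = 210/1107568 = 15/79112 ≈ 0.0002.

15/79112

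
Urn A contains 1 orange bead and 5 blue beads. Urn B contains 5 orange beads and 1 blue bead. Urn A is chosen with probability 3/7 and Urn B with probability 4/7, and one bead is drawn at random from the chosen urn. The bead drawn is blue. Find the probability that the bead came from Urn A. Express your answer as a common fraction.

P(blue | Urn A) = 5/6; P(blue | Urn B) = 1/6.
P(blue) = 3/7·5/6 + 4/7·1/6 = 19/42.
By Bayes' rule, P(Urn A | blue) = 5/14 / 19/42 = 15/19 ≈ 0.7895.

15/19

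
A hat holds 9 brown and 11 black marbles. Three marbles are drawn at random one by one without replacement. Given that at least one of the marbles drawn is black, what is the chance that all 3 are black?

P(all 3 black) = C(11,3)/C(20,3) = 11/76; P(at least one black) = 1 − C(9,3)/C(20,3) = 88/95.
Since 'all 3 black' ⊆ 'at least one black', P(all 3 | at least one) = 11/76 / 88/95 = 5/32 ≈ 0.1562.

5/32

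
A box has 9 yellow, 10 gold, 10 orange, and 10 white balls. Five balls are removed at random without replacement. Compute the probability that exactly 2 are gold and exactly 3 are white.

600/63973

Unordered draws without replacement: count favorable combinations over C(39,5).
Favorable = C(9,0) · C(10,2) · C(10,0) · C(10,3) = 5400; total = C(39,5) = 575757.
P = 5400/575757 = 600/63973 ≈ 0.0094.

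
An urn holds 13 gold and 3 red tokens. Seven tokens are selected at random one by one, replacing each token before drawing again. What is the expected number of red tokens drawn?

By linearity of expectation, E[X] = Σ P(draw i is red); each independent draw has P(red) = 3/16.
E[X] = 7 · 3/16 = 21/16 ≈ 1.3125.

21/16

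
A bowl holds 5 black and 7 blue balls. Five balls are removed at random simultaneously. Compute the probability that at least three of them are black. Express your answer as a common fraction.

Sum the hypergeometric tail for j = 3,…,5 black balls.
Favorable = C(5,3)·C(7,2) + C(5,4)·C(7,1) + C(5,5)·C(7,0) = 246; total = C(12,5) = 792.
P = 246/792 = 41/132 ≈ 0.3106.

41/132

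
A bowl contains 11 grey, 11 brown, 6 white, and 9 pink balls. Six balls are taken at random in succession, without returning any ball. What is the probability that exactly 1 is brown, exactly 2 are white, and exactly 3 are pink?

Unordered draws without replacement: count favorable combinations over C(37,6).
Favorable = C(11,0) · C(11,1) · C(6,2) · C(9,3) = 13860; total = C(37,6) = 2324784.
P = 13860/2324784 = 15/2516 ≈ 0.0060.

15/2516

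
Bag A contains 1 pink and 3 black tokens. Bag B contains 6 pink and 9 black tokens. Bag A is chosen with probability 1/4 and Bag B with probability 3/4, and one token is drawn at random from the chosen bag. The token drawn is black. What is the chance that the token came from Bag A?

5/17

P(black | Bag A) = 3/4; P(black | Bag B) = 3/5.
P(black) = 1/4·3/4 + 3/4·3/5 = 51/80.
By Bayes' rule, P(Bag A | black) = 3/16 / 51/80 = 5/17 ≈ 0.2941.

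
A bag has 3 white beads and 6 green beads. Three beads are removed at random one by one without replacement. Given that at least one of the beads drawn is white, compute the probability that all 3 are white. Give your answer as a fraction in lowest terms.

P(all 3 white) = C(3,3)/C(9,3) = 1/84; P(at least one white) = 1 − C(6,3)/C(9,3) = 16/21.
Since 'all 3 white' ⊆ 'at least one white', P(all 3 | at least one) = 1/84 / 16/21 = 1/64 ≈ 0.0156.

1/64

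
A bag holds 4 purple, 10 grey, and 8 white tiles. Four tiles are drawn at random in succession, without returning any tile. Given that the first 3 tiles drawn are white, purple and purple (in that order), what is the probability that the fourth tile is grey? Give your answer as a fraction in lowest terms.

10/19

After removing 2 purple, 1 white, the bag has 10 grey out of 19 remaining.
P(fourth is grey | given) = 10/19 ≈ 0.5263.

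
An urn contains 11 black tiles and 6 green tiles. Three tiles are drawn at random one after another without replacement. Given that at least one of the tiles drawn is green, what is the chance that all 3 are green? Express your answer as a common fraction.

P(all 3 green) = C(6,3)/C(17,3) = 1/34; P(at least one green) = 1 − C(11,3)/C(17,3) = 103/136.
Since 'all 3 green' ⊆ 'at least one green', P(all 3 | at least one) = 1/34 / 103/136 = 4/103 ≈ 0.0388.

4/103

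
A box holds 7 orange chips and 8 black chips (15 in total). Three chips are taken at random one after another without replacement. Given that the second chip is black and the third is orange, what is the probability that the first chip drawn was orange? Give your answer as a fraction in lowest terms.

6/13

P(first=orange and the second chip is black and the third is orange) = (7/15)·(8/14)·(6/13) = 8/65.
P(E) = Σ over first color = 8/65 + 28/195 = 4/15.
By Bayes, P(first=orange | E) = 8/65 / 4/15 = 6/13 ≈ 0.4615.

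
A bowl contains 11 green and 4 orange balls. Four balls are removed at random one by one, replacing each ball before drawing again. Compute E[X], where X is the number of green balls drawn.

44/15

By linearity of expectation, E[X] = Σ P(draw i is green); each independent draw has P(green) = 11/15.
E[X] = 4 · 11/15 = 44/15 ≈ 2.9333.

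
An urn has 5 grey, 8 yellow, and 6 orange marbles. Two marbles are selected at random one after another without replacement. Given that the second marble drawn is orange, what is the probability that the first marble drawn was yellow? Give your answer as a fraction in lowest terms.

4/9

P(first=yellow and the second marble drawn is orange) = (8/19)·(6/18) = 8/57.
P(the second marble drawn is orange) = Σ over first color = 5/57 + 8/57 + 5/57 = 6/19.
By Bayes, P(first=yellow | the second marble drawn is orange) = 8/57 / 6/19 = 4/9 ≈ 0.4444.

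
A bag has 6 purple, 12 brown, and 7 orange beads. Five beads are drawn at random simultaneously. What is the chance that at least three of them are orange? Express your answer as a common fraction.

Sum the hypergeometric tail for j = 3,…,5 orange beads.
Favorable = C(7,3)·C(18,2) + C(7,4)·C(18,1) + C(7,5)·C(18,0) = 6006; total = C(25,5) = 53130.
P = 6006/53130 = 13/115 ≈ 0.1130.

13/115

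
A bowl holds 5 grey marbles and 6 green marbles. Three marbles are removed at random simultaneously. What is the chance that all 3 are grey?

Unordered draws without replacement: count favorable combinations over C(11,3).
Favorable = C(5,3) · C(6,0) = 10; total = C(11,3) = 165.
P = 10/165 = 2/33 ≈ 0.0606.

2/33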